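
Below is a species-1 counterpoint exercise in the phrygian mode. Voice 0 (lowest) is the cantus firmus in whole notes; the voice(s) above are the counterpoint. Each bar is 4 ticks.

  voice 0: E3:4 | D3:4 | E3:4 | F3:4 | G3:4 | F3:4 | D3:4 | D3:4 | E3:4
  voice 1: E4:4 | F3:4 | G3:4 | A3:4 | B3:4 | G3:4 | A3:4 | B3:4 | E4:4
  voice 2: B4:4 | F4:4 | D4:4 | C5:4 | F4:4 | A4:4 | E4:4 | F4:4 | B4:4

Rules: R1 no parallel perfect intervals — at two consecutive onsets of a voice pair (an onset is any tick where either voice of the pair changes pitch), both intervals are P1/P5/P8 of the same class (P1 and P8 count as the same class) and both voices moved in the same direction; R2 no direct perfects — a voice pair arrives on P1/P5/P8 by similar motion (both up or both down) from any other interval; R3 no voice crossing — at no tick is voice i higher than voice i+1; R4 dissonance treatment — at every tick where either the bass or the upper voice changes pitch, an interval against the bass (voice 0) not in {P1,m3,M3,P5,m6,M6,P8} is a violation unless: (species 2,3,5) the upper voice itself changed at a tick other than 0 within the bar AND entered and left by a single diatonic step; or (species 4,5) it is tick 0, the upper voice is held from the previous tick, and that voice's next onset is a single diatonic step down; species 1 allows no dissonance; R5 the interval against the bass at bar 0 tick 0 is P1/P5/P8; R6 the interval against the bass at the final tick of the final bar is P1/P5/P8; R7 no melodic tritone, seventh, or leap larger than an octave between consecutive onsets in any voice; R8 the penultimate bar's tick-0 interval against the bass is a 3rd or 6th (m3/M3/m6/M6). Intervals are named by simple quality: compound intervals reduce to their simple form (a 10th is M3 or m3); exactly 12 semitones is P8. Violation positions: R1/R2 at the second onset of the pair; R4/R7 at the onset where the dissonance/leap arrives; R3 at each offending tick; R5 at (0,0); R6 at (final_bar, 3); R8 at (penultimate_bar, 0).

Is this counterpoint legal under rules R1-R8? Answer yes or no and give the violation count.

bar 0: v0=E3 v1=E4 v2=B4 (P5)
bar 1: v0=D3 v1=F3 v2=F4 (m3)
bar 2: v0=E3 v1=G3 v2=D4 (m7)
bar 3: v0=F3 v1=A3 v2=C5 (P5)
bar 4: v0=G3 v1=B3 v2=F4 (m7)
bar 5: v0=F3 v1=G3 v2=A4 (M3)
bar 6: v0=D3 v1=A3 v2=E4 (M2)
bar 7: v0=D3 v1=B3 v2=F4 (m3)
bar 8: v0=E3 v1=E4 v2=B4 (P5)
  R2 @ bar1.0: E4/B4 P5 -> F3/F4 P8 similar
  R7 @ bar1.0: E4->F3 leap 11st
  R7 @ bar1.0: B4->F4 leap 6st
  R4 @ bar2.0: E3/D4 m7 untreated
  R2 @ bar3.0: E3/D4 m7 -> F3/C5 P5 similar
  R7 @ bar3.0: D4->C5 leap 10st
  R4 @ bar4.0: G3/F4 m7 untreated
  R4 @ bar5.0: F3/G3 M2 untreated
  R4 @ bar6.0: D3/E4 M2 untreated
  R2 @ bar8.0: D3/B3 M6 -> E3/E4 P8 similar
  R2 @ bar8.0: D3/F4 m3 -> E3/B4 P5 similar
  R2 @ bar8.0: B3/F4 TT -> E4/B4 P5 similar
  R7 @ bar8.0: F4->B4 leap 6st

No (13 violations)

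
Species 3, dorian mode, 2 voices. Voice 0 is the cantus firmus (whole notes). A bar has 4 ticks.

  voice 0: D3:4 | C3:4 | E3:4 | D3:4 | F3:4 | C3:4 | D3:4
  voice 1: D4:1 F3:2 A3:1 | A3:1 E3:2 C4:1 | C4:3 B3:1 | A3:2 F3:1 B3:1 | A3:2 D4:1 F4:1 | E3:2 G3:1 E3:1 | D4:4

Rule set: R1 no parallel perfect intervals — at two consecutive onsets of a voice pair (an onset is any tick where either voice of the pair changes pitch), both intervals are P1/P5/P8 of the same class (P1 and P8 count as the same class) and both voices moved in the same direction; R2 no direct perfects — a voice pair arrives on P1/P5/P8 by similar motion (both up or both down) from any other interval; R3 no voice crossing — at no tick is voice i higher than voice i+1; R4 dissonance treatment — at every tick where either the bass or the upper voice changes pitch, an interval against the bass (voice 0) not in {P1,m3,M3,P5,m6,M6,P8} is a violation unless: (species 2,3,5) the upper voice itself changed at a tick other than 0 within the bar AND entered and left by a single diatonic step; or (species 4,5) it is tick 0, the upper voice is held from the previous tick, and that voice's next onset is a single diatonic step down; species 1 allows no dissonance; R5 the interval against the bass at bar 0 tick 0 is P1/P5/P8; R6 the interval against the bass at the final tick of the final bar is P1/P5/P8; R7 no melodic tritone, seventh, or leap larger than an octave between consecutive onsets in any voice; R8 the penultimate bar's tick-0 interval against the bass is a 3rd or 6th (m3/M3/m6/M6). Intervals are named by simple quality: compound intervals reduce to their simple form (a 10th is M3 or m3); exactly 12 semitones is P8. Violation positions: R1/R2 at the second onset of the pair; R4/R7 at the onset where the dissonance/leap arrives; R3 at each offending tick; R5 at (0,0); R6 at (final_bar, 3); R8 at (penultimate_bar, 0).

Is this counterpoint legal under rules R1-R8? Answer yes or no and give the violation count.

bar 0: v0=D3 v1=D4 (P8)
bar 1: v0=C3 v1=A3 (M6)
bar 2: v0=E3 v1=C4 (m6)
bar 3: v0=D3 v1=A3 (P5)
bar 4: v0=F3 v1=A3 (M3)
bar 5: v0=C3 v1=E3 (M3)
bar 6: v0=D3 v1=D4 (P8)
  R1 @ bar3.0: E3/B3 P5 -> D3/A3 P5 similar
  R7 @ bar3.3: F3->B3 leap 6st
  R7 @ bar5.0: F4->E3 leap 13st
  R2 @ bar6.0: C3/E3 M3 -> D3/D4 P8 similar
  R7 @ bar6.0: E3->D4 leap 10st

No (5 violations)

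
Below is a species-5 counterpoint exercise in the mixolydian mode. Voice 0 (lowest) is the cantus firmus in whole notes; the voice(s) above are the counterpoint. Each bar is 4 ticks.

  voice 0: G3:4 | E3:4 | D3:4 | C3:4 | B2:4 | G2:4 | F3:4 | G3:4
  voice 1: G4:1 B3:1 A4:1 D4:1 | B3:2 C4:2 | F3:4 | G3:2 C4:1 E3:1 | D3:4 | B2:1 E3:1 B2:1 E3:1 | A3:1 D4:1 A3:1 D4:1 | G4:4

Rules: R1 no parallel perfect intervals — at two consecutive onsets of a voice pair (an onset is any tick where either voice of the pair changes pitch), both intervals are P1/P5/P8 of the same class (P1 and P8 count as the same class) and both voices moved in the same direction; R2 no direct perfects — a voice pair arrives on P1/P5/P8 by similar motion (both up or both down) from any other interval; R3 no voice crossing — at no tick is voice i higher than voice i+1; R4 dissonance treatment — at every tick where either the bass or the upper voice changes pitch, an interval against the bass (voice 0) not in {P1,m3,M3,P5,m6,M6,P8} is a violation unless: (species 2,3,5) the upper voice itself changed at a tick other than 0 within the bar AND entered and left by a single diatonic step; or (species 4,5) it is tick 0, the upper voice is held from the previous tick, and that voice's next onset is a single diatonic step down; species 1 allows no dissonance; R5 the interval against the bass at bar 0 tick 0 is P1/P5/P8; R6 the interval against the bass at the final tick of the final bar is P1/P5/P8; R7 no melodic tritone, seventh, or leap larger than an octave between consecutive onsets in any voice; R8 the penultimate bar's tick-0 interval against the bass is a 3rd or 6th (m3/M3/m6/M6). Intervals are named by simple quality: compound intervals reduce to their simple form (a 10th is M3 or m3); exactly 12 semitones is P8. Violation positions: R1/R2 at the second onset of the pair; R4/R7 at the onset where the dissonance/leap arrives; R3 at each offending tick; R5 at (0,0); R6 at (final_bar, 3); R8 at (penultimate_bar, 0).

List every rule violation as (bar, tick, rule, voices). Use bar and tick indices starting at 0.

(0, 2, R4, (0, 1))
(0, 2, R7, (1,))
(1, 0, R1, (0, 1))
(6, 0, R7, (0,))
(7, 0, R2, (0, 1))

bar 0: v0=G3 v1=G4 downbeat P8
bar 1: v0=E3 v1=B3 downbeat P5
bar 2: v0=D3 v1=F3 downbeat m3
bar 3: v0=C3 v1=G3 downbeat P5
bar 4: v0=B2 v1=D3 downbeat m3
bar 5: v0=G2 v1=B2 downbeat M3
bar 6: v0=F3 v1=A3 downbeat M3
bar 7: v0=G3 v1=G4 downbeat P8
  -> R4 @ bar 0 tick 2 v(0, 1): G3/A4 M2 untreated
  -> R7 @ bar 0 tick 2 v(1,): B3->A4 leap 10st
  -> R1 @ bar 1 tick 0 v(0, 1): G3/D4 P5 -> E3/B3 P5 similar
  -> R7 @ bar 6 tick 0 v(0,): G2->F3 leap 10st
  -> R2 @ bar 7 tick 0 v(0, 1): F3/D4 M6 -> G3/G4 P8 similar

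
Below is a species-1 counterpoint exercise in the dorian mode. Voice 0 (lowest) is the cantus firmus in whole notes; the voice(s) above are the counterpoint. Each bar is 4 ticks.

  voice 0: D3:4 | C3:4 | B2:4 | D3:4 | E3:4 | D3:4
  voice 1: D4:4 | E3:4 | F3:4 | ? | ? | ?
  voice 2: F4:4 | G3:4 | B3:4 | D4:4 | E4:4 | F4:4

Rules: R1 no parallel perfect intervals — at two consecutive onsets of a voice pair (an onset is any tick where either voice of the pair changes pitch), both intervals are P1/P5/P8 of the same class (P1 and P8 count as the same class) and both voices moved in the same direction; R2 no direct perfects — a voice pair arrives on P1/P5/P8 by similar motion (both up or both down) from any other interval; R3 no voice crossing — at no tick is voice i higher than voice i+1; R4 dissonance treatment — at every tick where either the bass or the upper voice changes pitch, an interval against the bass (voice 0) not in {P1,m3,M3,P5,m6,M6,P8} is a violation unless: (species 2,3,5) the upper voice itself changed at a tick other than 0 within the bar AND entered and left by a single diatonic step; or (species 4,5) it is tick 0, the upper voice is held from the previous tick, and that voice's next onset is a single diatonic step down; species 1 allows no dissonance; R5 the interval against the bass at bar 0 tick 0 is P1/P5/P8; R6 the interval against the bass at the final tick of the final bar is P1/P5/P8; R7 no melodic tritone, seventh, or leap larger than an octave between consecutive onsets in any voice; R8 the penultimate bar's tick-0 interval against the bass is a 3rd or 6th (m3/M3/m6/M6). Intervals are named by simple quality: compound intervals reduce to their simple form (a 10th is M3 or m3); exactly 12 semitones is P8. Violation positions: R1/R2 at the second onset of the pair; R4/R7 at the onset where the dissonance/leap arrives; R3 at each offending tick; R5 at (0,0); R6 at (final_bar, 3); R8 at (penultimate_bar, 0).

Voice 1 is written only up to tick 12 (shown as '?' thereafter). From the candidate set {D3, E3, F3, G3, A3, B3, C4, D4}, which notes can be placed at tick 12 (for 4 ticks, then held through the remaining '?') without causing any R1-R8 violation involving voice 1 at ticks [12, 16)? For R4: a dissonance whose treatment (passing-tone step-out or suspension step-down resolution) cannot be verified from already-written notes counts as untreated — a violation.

{D3, F3}

D3: legal
E3: violates R4
F3: legal
G3: violates R2,R4
A3: violates R2
B3: violates R7
C4: violates R4
D4: violates R2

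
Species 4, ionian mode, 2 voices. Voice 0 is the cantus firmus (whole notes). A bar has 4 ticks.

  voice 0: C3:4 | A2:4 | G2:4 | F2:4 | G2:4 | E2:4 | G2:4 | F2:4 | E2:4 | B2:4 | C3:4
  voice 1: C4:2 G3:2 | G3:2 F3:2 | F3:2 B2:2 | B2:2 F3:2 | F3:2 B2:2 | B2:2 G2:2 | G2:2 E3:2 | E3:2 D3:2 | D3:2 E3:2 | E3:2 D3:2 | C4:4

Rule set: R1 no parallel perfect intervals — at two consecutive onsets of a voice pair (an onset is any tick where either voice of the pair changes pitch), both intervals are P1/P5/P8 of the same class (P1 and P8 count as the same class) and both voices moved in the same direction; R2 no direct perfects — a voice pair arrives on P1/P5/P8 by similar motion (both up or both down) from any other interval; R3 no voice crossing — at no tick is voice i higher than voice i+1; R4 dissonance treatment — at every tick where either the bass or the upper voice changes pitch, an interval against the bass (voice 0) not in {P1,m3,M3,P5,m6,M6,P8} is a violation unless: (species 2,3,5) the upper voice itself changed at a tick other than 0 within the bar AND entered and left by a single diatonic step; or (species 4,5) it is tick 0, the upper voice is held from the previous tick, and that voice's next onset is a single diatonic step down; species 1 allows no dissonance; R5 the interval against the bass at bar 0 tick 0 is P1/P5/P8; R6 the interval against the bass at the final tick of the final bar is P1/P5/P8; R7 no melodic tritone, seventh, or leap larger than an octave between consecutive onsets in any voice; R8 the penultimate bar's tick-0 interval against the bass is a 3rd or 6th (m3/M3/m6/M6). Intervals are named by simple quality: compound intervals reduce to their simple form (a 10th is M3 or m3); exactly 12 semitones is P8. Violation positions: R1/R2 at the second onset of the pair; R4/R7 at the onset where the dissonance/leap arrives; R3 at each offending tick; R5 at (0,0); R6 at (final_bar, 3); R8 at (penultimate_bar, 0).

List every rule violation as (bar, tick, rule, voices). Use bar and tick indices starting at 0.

(2, 0, R4, (0, 1))
(2, 2, R7, (1,))
(3, 0, R4, (0, 1))
(3, 2, R7, (1,))
(4, 0, R4, (0, 1))
(4, 2, R7, (1,))
(8, 0, R4, (0, 1))
(9, 0, R8, (0, 1))
(10, 0, R2, (0, 1))
(10, 0, R7, (1,))

bar 0: v0=C3 v1=C4 downbeat P8
bar 1: v0=A2 v1=G3 downbeat m7
bar 2: v0=G2 v1=F3 downbeat m7
bar 3: v0=F2 v1=B2 downbeat TT
bar 4: v0=G2 v1=F3 downbeat m7
bar 5: v0=E2 v1=B2 downbeat P5
bar 6: v0=G2 v1=G2 downbeat P1
bar 7: v0=F2 v1=E3 downbeat M7
bar 8: v0=E2 v1=D3 downbeat m7
bar 9: v0=B2 v1=E3 downbeat P4
bar 10: v0=C3 v1=C4 downbeat P8
  -> R4 @ bar 2 tick 0 v(0, 1): G2/F3 m7 untreated
  -> R7 @ bar 2 tick 2 v(1,): F3->B2 leap 6st
  -> R4 @ bar 3 tick 0 v(0, 1): F2/B2 TT untreated
  -> R7 @ bar 3 tick 2 v(1,): B2->F3 leap 6st
  -> R4 @ bar 4 tick 0 v(0, 1): G2/F3 m7 untreated
  -> R7 @ bar 4 tick 2 v(1,): F3->B2 leap 6st
  -> R4 @ bar 8 tick 0 v(0, 1): E2/D3 m7 untreated
  -> R8 @ bar 9 tick 0 v(0, 1): penult P4 not 3rd/6th
  -> R2 @ bar 10 tick 0 v(0, 1): B2/D3 m3 -> C3/C4 P8 similar
  -> R7 @ bar 10 tick 0 v(1,): D3->C4 leap 10st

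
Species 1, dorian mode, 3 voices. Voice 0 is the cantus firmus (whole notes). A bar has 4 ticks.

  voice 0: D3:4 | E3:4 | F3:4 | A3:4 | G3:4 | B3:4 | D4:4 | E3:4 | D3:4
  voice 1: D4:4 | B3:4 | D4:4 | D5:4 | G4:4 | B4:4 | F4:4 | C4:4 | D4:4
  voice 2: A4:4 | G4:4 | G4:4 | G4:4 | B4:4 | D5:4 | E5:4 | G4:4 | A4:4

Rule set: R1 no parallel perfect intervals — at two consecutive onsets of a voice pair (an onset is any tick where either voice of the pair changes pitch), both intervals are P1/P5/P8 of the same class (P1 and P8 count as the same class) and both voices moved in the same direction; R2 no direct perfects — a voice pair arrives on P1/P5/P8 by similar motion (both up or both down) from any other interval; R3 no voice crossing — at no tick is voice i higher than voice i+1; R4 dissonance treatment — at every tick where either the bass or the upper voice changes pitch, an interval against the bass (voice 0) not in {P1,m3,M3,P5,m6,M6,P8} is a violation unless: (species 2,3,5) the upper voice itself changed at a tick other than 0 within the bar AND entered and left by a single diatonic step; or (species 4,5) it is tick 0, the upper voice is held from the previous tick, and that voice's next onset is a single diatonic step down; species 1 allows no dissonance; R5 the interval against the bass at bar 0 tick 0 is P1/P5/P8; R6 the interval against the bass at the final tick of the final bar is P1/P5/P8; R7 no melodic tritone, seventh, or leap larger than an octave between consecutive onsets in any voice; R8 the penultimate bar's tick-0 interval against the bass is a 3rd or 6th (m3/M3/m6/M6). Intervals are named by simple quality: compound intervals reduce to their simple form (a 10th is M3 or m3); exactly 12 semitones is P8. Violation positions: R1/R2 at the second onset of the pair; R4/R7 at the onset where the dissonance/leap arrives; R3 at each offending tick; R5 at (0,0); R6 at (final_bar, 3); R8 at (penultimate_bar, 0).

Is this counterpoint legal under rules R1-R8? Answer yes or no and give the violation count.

bar 0: v0=D3 v1=D4 v2=A4 (P5)
bar 1: v0=E3 v1=B3 v2=G4 (m3)
bar 2: v0=F3 v1=D4 v2=G4 (M2)
bar 3: v0=A3 v1=D5 v2=G4 (m7)
bar 4: v0=G3 v1=G4 v2=B4 (M3)
bar 5: v0=B3 v1=B4 v2=D5 (m3)
bar 6: v0=D4 v1=F4 v2=E5 (M2)
bar 7: v0=E3 v1=C4 v2=G4 (m3)
bar 8: v0=D3 v1=D4 v2=A4 (P5)
  R4 @ bar2.0: F3/G4 M2 untreated
  R3 @ bar3.0: D5 above G4
  R4 @ bar3.0: A3/D5 P4 untreated
  R4 @ bar3.0: A3/G4 m7 untreated
  R3 @ bar3.1: D5 above G4
  R3 @ bar3.2: D5 above G4
  R3 @ bar3.3: D5 above G4
  R2 @ bar4.0: A3/D5 P4 -> G3/G4 P8 similar
  R1 @ bar5.0: G3/G4 P8 -> B3/B4 P8 similar
  R4 @ bar6.0: D4/E5 M2 untreated
  R7 @ bar6.0: B4->F4 leap 6st
  R2 @ bar7.0: F4/E5 M7 -> C4/G4 P5 similar
  R7 @ bar7.0: D4->E3 leap 10st
  R1 @ bar8.0: C4/G4 P5 -> D4/A4 P5 similar

No (14 violations)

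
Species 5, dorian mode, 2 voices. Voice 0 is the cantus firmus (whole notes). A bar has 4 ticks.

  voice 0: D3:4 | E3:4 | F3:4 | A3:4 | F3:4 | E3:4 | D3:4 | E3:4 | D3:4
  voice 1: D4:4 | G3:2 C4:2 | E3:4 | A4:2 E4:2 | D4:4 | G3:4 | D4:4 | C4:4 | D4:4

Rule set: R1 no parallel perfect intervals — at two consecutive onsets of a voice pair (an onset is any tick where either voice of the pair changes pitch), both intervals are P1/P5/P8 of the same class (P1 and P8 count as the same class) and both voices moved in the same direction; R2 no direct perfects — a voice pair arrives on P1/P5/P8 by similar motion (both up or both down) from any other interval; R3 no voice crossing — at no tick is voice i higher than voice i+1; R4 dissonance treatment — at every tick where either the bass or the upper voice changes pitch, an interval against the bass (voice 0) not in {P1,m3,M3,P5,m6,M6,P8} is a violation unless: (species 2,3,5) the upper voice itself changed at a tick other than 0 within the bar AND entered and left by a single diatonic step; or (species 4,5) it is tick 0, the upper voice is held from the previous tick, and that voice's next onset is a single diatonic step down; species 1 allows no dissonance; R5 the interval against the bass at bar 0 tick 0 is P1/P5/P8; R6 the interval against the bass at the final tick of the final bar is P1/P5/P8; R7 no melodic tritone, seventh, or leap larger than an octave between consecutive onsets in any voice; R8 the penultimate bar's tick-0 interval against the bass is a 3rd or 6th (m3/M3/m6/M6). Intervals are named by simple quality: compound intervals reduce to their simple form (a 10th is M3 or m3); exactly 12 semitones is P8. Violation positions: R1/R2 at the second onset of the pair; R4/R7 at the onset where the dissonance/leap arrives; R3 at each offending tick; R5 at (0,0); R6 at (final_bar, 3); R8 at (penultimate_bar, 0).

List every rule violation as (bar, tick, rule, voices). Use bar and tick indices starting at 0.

(2, 0, R3, (0, 1))
(2, 0, R4, (0, 1))
(2, 1, R3, (0, 1))
(2, 2, R3, (0, 1))
(2, 3, R3, (0, 1))
(3, 0, R2, (0, 1))
(3, 0, R7, (1,))

bar 0: v0=D3 v1=D4 downbeat P8
bar 1: v0=E3 v1=G3 downbeat m3
bar 2: v0=F3 v1=E3 downbeat m2
bar 3: v0=A3 v1=A4 downbeat P8
bar 4: v0=F3 v1=D4 downbeat M6
bar 5: v0=E3 v1=G3 downbeat m3
bar 6: v0=D3 v1=D4 downbeat P8
bar 7: v0=E3 v1=C4 downbeat m6
bar 8: v0=D3 v1=D4 downbeat P8
  -> R3 @ bar 2 tick 0 v(0, 1): F3 above E3
  -> R4 @ bar 2 tick 0 v(0, 1): F3/E3 m2 untreated
  -> R3 @ bar 2 tick 1 v(0, 1): F3 above E3
  -> R3 @ bar 2 tick 2 v(0, 1): F3 above E3
  -> R3 @ bar 2 tick 3 v(0, 1): F3 above E3
  -> R2 @ bar 3 tick 0 v(0, 1): F3/E3 m2 -> A3/A4 P8 similar
  -> R7 @ bar 3 tick 0 v(1,): E3->A4 leap 17st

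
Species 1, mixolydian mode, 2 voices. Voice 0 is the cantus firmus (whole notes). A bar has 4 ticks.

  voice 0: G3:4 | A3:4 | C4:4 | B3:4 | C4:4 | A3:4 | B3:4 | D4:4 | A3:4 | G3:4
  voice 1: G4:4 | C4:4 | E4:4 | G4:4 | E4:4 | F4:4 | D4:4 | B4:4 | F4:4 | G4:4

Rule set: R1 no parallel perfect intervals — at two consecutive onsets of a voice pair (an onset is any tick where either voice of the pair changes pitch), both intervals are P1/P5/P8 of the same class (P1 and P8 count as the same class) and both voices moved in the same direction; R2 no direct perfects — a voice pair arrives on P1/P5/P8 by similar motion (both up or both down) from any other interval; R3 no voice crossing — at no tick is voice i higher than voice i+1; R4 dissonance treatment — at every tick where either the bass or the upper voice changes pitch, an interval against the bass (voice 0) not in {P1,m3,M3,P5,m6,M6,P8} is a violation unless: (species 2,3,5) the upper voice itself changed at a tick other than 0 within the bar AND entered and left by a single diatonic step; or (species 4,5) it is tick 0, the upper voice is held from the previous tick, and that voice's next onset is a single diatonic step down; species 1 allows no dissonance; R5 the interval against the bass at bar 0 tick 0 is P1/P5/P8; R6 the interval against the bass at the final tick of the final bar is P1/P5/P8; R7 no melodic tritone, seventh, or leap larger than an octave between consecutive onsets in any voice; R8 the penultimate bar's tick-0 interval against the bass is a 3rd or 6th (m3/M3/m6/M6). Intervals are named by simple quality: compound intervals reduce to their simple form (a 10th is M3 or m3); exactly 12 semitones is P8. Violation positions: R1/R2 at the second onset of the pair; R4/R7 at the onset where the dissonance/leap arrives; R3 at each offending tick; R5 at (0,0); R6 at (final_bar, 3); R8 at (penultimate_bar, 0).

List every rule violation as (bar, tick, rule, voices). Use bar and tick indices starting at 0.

bar 0: v0=G3 v1=G4 downbeat P8
bar 1: v0=A3 v1=C4 downbeat m3
bar 2: v0=C4 v1=E4 downbeat M3
bar 3: v0=B3 v1=G4 downbeat m6
bar 4: v0=C4 v1=E4 downbeat M3
bar 5: v0=A3 v1=F4 downbeat m6
bar 6: v0=B3 v1=D4 downbeat m3
bar 7: v0=D4 v1=B4 downbeat M6
bar 8: v0=A3 v1=F4 downbeat m6
bar 9: v0=G3 v1=G4 downbeat P8
  -> R7 @ bar 8 tick 0 v(1,): B4->F4 leap 6st

(8, 0, R7, (1,))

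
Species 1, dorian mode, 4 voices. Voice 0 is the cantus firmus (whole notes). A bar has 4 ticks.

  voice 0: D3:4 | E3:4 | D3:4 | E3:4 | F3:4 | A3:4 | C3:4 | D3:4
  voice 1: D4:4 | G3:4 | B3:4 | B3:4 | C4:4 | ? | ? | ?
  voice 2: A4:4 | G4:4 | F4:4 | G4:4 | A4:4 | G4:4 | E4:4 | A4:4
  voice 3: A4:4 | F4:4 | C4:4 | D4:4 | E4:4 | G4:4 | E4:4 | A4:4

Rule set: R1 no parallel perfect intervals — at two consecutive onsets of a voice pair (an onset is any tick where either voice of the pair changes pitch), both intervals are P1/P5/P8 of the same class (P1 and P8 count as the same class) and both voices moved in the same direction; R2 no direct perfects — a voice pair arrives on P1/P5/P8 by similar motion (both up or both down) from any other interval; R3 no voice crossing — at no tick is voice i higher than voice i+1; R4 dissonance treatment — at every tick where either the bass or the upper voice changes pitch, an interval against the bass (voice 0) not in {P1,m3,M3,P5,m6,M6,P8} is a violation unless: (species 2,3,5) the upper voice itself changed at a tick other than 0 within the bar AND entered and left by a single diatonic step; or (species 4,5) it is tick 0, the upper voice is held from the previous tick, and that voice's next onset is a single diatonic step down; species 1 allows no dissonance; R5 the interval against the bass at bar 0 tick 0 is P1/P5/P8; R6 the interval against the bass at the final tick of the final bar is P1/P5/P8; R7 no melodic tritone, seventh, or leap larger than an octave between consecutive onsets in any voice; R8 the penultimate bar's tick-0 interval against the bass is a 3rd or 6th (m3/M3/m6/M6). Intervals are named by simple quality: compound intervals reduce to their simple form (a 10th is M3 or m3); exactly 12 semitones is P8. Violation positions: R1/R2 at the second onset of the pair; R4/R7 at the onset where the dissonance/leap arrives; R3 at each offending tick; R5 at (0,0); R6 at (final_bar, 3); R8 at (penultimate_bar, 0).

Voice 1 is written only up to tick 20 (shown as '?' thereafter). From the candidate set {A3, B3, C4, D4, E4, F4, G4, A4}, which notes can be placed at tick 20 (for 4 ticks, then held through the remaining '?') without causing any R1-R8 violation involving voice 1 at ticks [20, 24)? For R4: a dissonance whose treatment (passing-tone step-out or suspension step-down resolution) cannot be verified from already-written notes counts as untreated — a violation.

{A3, C4, F4}

A3: legal
B3: violates R4
C4: legal
D4: violates R4
E4: violates R1
F4: legal
G4: violates R2,R4
A4: violates R2,R3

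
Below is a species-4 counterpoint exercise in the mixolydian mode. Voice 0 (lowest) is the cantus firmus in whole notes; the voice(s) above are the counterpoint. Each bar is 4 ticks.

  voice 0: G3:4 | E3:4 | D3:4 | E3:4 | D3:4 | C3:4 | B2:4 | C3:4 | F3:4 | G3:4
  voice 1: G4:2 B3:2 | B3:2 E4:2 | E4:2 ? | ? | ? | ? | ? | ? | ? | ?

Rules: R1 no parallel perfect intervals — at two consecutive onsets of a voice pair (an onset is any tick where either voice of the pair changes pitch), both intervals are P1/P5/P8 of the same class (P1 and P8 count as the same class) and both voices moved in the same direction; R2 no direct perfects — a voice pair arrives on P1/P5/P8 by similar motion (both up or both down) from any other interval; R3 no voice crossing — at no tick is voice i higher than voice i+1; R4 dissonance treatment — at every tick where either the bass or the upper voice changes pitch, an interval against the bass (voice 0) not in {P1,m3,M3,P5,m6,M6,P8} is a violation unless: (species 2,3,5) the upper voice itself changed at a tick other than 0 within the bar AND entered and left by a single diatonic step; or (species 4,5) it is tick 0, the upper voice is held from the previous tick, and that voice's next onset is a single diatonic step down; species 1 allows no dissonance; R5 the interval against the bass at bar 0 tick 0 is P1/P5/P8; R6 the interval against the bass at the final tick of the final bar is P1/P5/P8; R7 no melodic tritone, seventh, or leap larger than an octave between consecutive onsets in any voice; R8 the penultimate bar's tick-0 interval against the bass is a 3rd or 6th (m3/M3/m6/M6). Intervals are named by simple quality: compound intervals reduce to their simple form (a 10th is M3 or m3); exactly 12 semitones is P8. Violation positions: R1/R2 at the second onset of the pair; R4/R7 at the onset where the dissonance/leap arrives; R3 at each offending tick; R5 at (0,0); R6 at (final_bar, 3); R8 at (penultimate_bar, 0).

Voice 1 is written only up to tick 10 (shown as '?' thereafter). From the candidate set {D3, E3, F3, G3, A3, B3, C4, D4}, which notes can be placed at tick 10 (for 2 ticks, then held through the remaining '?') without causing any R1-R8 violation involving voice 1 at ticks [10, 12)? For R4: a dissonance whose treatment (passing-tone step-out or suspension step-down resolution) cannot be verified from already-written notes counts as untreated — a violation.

{A3, B3, D4}

D3: violates R7
E3: violates R4
F3: violates R7
G3: violates R4
A3: legal
B3: legal
C4: violates R4
D4: legal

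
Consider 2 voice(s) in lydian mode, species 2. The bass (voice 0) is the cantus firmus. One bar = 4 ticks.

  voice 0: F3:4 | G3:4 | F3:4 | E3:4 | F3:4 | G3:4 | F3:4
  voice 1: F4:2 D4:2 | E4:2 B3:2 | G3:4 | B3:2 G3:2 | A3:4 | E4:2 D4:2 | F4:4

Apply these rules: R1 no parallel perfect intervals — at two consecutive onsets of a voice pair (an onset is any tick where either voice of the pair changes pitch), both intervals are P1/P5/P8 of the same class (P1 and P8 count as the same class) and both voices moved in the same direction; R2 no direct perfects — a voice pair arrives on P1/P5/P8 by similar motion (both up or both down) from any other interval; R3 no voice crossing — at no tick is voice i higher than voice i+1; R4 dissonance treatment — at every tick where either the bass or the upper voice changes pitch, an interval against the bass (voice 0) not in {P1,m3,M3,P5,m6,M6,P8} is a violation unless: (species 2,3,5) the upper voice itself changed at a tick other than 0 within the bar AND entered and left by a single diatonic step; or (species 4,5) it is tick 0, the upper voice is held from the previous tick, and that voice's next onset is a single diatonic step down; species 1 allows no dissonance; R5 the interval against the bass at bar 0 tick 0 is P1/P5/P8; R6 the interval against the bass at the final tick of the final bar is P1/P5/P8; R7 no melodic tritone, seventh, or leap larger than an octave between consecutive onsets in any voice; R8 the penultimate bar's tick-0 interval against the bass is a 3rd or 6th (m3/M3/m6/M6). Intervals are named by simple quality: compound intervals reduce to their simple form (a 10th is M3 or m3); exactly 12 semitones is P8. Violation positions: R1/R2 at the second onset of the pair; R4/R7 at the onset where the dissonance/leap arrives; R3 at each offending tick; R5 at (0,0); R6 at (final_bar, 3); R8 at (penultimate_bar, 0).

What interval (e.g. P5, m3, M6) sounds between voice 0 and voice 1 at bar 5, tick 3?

P5

voice 0=G3 voice 1=D4 -> P5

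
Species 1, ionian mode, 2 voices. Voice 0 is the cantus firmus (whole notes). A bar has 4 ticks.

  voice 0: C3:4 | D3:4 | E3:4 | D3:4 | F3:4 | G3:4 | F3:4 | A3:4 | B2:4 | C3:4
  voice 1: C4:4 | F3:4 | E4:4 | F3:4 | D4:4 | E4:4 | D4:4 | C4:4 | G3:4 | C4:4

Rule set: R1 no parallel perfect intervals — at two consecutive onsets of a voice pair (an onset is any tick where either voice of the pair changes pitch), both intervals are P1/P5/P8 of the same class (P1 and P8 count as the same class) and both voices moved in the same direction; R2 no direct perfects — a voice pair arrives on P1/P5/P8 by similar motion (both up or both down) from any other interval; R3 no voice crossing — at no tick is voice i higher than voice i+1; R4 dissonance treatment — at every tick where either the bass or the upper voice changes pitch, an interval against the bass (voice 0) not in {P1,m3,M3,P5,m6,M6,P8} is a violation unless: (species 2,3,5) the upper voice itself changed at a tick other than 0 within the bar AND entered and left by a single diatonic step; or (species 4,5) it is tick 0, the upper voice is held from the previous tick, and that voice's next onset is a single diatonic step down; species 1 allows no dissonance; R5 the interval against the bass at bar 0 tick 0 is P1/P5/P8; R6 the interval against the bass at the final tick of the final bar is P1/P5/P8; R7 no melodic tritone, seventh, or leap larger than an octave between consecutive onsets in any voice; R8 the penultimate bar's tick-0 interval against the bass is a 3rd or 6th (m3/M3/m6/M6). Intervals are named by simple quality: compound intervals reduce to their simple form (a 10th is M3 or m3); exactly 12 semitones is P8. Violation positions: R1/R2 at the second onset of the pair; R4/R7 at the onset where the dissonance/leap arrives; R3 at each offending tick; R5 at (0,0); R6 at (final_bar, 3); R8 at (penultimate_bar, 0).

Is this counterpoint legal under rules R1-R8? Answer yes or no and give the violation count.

bar 0: v0=C3 v1=C4 (P8)
bar 1: v0=D3 v1=F3 (m3)
bar 2: v0=E3 v1=E4 (P8)
bar 3: v0=D3 v1=F3 (m3)
bar 4: v0=F3 v1=D4 (M6)
bar 5: v0=G3 v1=E4 (M6)
bar 6: v0=F3 v1=D4 (M6)
bar 7: v0=A3 v1=C4 (m3)
bar 8: v0=B2 v1=G3 (m6)
bar 9: v0=C3 v1=C4 (P8)
  R2 @ bar2.0: D3/F3 m3 -> E3/E4 P8 similar
  R7 @ bar2.0: F3->E4 leap 11st
  R7 @ bar3.0: E4->F3 leap 11st
  R7 @ bar8.0: A3->B2 leap 10st
  R2 @ bar9.0: B2/G3 m6 -> C3/C4 P8 similar

No (5 violations)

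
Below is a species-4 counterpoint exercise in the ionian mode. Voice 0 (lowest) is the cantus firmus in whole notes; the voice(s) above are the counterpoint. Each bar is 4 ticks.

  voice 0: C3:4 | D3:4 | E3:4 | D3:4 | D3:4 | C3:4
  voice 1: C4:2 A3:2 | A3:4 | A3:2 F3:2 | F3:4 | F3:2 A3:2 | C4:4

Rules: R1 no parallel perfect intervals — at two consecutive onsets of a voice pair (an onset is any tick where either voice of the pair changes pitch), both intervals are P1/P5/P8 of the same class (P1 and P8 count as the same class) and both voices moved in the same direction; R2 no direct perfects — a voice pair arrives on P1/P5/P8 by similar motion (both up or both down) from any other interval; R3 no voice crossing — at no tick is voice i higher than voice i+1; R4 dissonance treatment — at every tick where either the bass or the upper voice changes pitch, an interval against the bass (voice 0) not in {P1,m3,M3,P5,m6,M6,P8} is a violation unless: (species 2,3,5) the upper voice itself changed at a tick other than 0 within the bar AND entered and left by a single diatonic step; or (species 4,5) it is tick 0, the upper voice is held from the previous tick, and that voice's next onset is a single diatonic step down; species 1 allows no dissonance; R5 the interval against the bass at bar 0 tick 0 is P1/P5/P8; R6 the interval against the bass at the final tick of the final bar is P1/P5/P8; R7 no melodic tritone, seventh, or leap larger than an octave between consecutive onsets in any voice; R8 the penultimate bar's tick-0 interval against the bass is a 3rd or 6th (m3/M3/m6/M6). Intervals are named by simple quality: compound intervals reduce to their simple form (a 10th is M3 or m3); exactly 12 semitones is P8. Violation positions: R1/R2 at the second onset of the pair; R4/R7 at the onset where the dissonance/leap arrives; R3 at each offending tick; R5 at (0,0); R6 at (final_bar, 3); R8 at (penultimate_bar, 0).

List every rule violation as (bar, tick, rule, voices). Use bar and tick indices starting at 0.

(2, 0, R4, (0, 1))
(2, 2, R4, (0, 1))

bar 0: v0=C3 v1=C4 downbeat P8
bar 1: v0=D3 v1=A3 downbeat P5
bar 2: v0=E3 v1=A3 downbeat P4
bar 3: v0=D3 v1=F3 downbeat m3
bar 4: v0=D3 v1=F3 downbeat m3
bar 5: v0=C3 v1=C4 downbeat P8
  -> R4 @ bar 2 tick 0 v(0, 1): E3/A3 P4 untreated
  -> R4 @ bar 2 tick 2 v(0, 1): E3/F3 m2 untreated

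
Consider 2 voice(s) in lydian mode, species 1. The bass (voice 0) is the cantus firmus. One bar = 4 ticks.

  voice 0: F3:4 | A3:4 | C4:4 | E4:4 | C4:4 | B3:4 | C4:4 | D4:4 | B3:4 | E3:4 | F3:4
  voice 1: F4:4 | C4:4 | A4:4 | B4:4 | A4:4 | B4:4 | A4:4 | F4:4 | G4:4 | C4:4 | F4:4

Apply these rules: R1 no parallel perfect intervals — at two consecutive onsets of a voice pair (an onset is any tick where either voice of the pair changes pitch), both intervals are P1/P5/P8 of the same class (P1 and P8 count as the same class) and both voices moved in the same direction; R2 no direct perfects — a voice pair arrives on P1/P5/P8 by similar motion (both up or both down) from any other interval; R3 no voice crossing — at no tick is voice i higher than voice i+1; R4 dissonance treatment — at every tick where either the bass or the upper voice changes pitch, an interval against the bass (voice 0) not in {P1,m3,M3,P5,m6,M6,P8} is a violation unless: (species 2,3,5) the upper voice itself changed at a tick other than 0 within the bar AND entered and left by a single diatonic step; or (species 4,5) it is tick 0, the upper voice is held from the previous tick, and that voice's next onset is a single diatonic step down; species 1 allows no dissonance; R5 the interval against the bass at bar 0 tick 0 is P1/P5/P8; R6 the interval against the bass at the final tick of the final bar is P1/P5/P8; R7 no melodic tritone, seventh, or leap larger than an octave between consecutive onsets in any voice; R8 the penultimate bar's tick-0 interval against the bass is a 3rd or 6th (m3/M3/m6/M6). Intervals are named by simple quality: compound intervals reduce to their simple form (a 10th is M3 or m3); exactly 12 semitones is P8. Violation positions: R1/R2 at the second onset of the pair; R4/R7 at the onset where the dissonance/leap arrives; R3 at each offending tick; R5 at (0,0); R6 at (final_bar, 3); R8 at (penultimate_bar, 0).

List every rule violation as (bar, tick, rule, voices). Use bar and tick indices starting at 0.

bar 0: v0=F3 v1=F4 downbeat P8
bar 1: v0=A3 v1=C4 downbeat m3
bar 2: v0=C4 v1=A4 downbeat M6
bar 3: v0=E4 v1=B4 downbeat P5
bar 4: v0=C4 v1=A4 downbeat M6
bar 5: v0=B3 v1=B4 downbeat P8
bar 6: v0=C4 v1=A4 downbeat M6
bar 7: v0=D4 v1=F4 downbeat m3
bar 8: v0=B3 v1=G4 downbeat m6
bar 9: v0=E3 v1=C4 downbeat m6
bar 10: v0=F3 v1=F4 downbeat P8
  -> R2 @ bar 3 tick 0 v(0, 1): C4/A4 M6 -> E4/B4 P5 similar
  -> R2 @ bar 10 tick 0 v(0, 1): E3/C4 m6 -> F3/F4 P8 similar

(3, 0, R2, (0, 1))
(10, 0, R2, (0, 1))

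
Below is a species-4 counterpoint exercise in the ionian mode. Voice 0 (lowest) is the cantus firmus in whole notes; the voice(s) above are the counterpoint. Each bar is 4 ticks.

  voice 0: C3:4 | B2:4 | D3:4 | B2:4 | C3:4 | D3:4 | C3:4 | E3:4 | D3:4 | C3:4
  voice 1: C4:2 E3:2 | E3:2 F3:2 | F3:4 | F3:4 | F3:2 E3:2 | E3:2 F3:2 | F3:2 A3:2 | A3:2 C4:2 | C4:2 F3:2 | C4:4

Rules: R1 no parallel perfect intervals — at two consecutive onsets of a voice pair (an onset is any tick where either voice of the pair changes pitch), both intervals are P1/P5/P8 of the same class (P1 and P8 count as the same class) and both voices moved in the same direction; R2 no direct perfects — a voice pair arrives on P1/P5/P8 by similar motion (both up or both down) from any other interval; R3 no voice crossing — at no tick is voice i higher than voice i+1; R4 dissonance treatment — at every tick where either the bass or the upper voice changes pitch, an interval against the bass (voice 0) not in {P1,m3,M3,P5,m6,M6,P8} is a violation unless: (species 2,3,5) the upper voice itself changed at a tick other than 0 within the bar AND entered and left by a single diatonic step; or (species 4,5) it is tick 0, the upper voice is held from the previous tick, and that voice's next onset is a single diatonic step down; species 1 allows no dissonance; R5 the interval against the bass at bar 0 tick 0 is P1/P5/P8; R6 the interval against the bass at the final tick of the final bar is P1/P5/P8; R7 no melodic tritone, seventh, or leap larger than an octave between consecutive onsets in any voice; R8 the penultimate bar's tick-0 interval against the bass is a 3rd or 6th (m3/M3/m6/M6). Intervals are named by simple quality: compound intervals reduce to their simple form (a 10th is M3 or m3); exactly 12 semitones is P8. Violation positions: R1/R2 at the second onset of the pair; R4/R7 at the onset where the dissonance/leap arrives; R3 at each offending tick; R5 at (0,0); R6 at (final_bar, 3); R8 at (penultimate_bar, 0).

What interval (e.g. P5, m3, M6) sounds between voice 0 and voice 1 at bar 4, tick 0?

P4

voice 0=C3 voice 1=F3 -> P4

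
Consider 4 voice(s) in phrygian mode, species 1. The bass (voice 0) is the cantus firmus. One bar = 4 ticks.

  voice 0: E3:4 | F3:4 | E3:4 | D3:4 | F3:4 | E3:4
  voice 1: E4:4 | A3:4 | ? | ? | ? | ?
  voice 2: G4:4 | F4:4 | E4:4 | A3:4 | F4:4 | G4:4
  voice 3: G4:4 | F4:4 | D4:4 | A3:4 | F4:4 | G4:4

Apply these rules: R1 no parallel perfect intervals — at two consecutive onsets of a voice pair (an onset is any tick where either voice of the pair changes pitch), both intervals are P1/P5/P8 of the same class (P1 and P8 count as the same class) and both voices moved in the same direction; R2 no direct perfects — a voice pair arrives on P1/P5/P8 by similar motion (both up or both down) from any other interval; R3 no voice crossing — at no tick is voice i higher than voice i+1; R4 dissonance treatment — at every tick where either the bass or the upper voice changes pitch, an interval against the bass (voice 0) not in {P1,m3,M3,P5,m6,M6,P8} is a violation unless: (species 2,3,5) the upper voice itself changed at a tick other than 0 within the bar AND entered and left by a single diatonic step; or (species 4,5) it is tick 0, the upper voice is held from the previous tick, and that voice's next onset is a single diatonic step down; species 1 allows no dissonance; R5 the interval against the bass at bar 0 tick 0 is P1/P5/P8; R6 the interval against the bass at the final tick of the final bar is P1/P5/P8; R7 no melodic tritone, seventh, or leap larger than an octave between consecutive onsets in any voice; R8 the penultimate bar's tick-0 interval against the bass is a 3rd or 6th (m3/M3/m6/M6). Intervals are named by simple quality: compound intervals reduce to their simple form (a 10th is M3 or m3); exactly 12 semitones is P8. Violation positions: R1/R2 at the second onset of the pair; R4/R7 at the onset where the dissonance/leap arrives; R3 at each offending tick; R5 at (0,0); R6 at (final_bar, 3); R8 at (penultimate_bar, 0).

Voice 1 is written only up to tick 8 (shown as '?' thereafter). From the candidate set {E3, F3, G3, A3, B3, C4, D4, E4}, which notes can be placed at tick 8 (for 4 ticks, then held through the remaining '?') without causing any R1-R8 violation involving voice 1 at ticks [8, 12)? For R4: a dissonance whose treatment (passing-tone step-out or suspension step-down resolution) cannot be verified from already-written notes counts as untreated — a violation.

{B3, C4, E4}

E3: violates R2
F3: violates R4
G3: violates R2
A3: violates R4
B3: legal
C4: legal
D4: violates R4
E4: legal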